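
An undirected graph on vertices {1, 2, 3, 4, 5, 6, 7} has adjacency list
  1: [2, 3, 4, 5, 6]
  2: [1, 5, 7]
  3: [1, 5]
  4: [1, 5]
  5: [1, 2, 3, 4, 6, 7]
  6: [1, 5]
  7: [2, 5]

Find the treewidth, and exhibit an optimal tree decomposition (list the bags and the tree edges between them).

Each bag holds 3 vertices, so the decomposition has width 2, which upper-bounds the treewidth. On the other hand G contains the 3-clique {1, 2, 5}. A clique must lie in a single bag of any decomposition, so no decomposition can have width below 2. The upper and lower bounds meet at 2, so that is the treewidth.

Treewidth 2.
One such decomposition:
Bags: B1 = {1, 3, 5}  B2 = {1, 4, 5}  B3 = {1, 2, 5}  B4 = {1, 5, 6}  B5 = {2, 5, 7}
Tree: B1–B2, B1–B3, B2–B4, B3–B5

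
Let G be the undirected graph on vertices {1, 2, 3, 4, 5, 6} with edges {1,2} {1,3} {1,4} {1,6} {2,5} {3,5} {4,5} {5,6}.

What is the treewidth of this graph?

A width-2 tree decomposition is:
Bags: B1 = {1, 5, 6}  B2 = {1, 2, 5}  B3 = {1, 4, 5}  B4 = {1, 3, 5}
Tree: B1–B2, B2–B3, B3–B4
The largest bag has 3 vertices, giving width 2; this decomposition certifies tw(G) ≤ 2. For the lower bound, G contains the cycle 6–5–2–1–6, so G is not a forest; only forests have treewidth ≤ 1, hence tw(G) ≥ 2. The upper and lower bounds meet at 2, so that is the treewidth.

2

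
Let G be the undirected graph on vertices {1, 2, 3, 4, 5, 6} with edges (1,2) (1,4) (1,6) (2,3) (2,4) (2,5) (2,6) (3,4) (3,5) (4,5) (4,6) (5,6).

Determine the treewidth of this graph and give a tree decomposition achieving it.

Treewidth 3.
Bags: B1 = {2, 4, 5, 6}  B2 = {2, 3, 4, 5}  B3 = {1, 2, 4, 6}
Tree: B1–B2, B1–B3

The largest bag has 4 vertices, giving width 3; this decomposition certifies tw(G) ≤ 3. Conversely, {1, 2, 4, 6} is a clique of size 4, and the vertices of any clique must share a bag in every tree decomposition; so some bag has ≥ 4 vertices and tw(G) ≥ 3. The upper and lower bounds meet at 3, so that is the treewidth.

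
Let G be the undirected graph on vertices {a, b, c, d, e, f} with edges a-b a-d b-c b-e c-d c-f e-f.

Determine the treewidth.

A width-2 tree decomposition is:
Bags: B1 = {c, e, f}  B2 = {b, c, e}  B3 = {b, c, d}  B4 = {a, b, d}
Tree: B1–B2, B2–B3, B3–B4
Each bag holds 3 vertices, so the decomposition has width 2, which upper-bounds the treewidth. For the lower bound, G contains the cycle f–e–b–c–f, so G is not a forest; only forests have treewidth ≤ 1, hence tw(G) ≥ 2. Hence tw(G) = 2 exactly.

2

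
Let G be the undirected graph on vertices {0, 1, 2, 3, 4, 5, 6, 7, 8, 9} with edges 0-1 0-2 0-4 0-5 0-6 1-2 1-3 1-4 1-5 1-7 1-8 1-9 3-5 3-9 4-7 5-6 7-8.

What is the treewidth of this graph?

A width-2 tree decomposition is:
Bags: B1 = {0, 1, 5}  B2 = {0, 1, 4}  B3 = {0, 5, 6}  B4 = {0, 1, 2}  B5 = {1, 4, 7}  B6 = {1, 3, 5}  B7 = {1, 3, 9}  B8 = {1, 7, 8}
Tree: B1–B2, B1–B3, B1–B4, B2–B5, B1–B6, B6–B7, B5–B8
Every bag has size at most 3, so the width is 3 − 1 = 2 and tw(G) ≤ 2. Conversely, {0, 1, 2} is a clique of size 3, and the vertices of any clique must share a bag in every tree decomposition; so some bag has ≥ 3 vertices and tw(G) ≥ 2. The upper and lower bounds meet at 2, so that is the treewidth.

2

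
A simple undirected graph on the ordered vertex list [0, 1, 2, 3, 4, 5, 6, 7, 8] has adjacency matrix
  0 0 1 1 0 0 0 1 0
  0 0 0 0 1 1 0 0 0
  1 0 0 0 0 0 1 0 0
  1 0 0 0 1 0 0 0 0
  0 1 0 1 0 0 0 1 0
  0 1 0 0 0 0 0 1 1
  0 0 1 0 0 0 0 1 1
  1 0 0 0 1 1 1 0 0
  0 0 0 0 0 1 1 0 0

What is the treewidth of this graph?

A width-3 tree decomposition is:
Bags: B1 = {0, 1, 3, 4}  B2 = {0, 1, 4, 7}  B3 = {0, 1, 5, 7}  B4 = {0, 2, 5, 7}  B5 = {2, 5, 6, 7}  B6 = {2, 5, 6, 8}
Tree: B1–B2, B2–B3, B3–B4, B4–B5, B5–B6
The largest bag has 4 vertices, giving width 3; this decomposition certifies tw(G) ≤ 3. For the lower bound: the 4 vertex sets {1,3,4}, {0}, {7}, {2,5,6,8} are disjoint, each induces a connected subgraph, and every pair is joined by at least one edge of G. Contracting each set to a single vertex therefore yields K_{4} as a minor, and since treewidth is minor-monotone, tw(G) ≥ tw(K_{4}) = 3. Hence tw(G) = 3 exactly.

3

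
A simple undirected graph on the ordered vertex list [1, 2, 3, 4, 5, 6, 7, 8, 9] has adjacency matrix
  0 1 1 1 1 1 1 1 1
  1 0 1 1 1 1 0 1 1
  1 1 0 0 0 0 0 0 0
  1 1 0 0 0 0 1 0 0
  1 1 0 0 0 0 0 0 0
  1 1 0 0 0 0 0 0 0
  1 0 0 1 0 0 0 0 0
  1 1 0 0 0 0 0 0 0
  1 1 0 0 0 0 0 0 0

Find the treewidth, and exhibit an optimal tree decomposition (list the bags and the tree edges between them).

Each bag holds 3 vertices, so the decomposition has width 2, which upper-bounds the treewidth. On the other hand G contains the 3-clique {1, 2, 3}. A clique must lie in a single bag of any decomposition, so no decomposition can have width below 2. The upper and lower bounds meet at 2, so that is the treewidth.

Treewidth 2.
One such decomposition:
Bags: B1 = {1, 2, 6}  B2 = {1, 2, 9}  B3 = {1, 2, 8}  B4 = {1, 2, 4}  B5 = {1, 4, 7}  B6 = {1, 2, 5}  B7 = {1, 2, 3}
Tree: B1–B2, B2–B3, B1–B4, B4–B5, B4–B6, B4–B7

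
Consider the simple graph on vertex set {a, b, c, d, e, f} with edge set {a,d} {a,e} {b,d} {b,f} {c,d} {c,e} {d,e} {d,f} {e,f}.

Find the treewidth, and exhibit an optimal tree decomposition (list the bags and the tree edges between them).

Every bag has size at most 3, so the width is 3 − 1 = 2 and tw(G) ≤ 2. For the lower bound, the 3 vertices {d, e, f} are pairwise adjacent, and any tree decomposition puts a clique entirely inside one bag — forcing width ≥ 2. The upper and lower bounds meet at 2, so that is the treewidth.

Treewidth 2.
One such decomposition:
Bags: B1 = {c, d, e}  B2 = {d, e, f}  B3 = {a, d, e}  B4 = {b, d, f}
Tree: B1–B2, B1–B3, B2–B4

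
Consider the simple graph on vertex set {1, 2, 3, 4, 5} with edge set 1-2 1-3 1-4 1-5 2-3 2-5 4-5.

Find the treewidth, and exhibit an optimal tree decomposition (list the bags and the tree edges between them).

The largest bag has 3 vertices, giving width 2; this decomposition certifies tw(G) ≤ 2. Conversely, {1, 2, 3} is a clique of size 3, and the vertices of any clique must share a bag in every tree decomposition; so some bag has ≥ 3 vertices and tw(G) ≥ 2. Combining the bounds, tw(G) = 2.

Treewidth 2.
One such decomposition:
Bags: B1 = {1, 2, 5}  B2 = {1, 4, 5}  B3 = {1, 2, 3}
Tree: B1–B2, B1–B3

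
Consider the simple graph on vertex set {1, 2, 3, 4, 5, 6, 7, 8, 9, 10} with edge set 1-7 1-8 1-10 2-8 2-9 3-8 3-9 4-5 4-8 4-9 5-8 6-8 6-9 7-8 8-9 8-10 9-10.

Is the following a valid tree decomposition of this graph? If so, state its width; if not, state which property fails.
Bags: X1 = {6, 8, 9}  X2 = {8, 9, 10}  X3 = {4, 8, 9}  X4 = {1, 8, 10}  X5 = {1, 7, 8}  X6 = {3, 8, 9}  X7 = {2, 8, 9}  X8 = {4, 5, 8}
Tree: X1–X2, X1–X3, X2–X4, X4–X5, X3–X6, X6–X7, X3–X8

Vertex coverage: the bags together contain {1, 2, 3, 4, 5, 6, 7, 8, 9, 10}, the full vertex set. Edge coverage: each edge of G has both endpoints in at least one bag. Running intersection: for every vertex, the bags containing it form a connected subtree. All three properties hold, so this is a valid tree decomposition of width max|bag| − 1 = 2, and hence tw(G) ≤ 2.

Yes; width 2.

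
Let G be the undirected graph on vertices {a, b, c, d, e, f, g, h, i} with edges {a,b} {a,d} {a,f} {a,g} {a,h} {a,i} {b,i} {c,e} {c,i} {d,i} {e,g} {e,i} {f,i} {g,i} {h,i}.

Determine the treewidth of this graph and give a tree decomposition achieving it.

Every bag has size at most 3, so the width is 3 − 1 = 2 and tw(G) ≤ 2. Conversely, {e, g, i} is a clique of size 3, and the vertices of any clique must share a bag in every tree decomposition; so some bag has ≥ 3 vertices and tw(G) ≥ 2. Hence tw(G) = 2 exactly.

Treewidth 2.
Bags: B1 = {a, b, i}  B2 = {a, g, i}  B3 = {a, f, i}  B4 = {a, d, i}  B5 = {e, g, i}  B6 = {a, h, i}  B7 = {c, e, i}
Tree: B1–B2, B1–B3, B3–B4, B2–B5, B3–B6, B5–B7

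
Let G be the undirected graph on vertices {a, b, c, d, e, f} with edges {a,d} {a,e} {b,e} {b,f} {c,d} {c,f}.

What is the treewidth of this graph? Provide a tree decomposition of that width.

Each bag holds 3 vertices, so the decomposition has width 2, which upper-bounds the treewidth. Since b–e–a–d–c–f–b is a cycle in G, G is not acyclic. Forests are exactly the graphs of treewidth ≤ 1, so tw(G) ≥ 2. Therefore the treewidth is 2.

Treewidth 2.
Bags: B1 = {a, b, e}  B2 = {a, b, d}  B3 = {b, c, d}  B4 = {b, c, f}
Tree: B1–B2, B2–B3, B3–B4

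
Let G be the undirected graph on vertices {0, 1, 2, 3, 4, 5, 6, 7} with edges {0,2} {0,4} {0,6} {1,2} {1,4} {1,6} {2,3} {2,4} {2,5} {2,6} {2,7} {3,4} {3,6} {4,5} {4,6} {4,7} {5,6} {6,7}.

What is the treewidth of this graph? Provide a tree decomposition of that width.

Each bag holds 4 vertices, so the decomposition has width 3, which upper-bounds the treewidth. For the lower bound, the 4 vertices {0, 2, 4, 6} are pairwise adjacent, and any tree decomposition puts a clique entirely inside one bag — forcing width ≥ 3. Hence tw(G) = 3 exactly.

Treewidth 3.
One optimal decomposition is:
Bags: B1 = {2, 4, 6, 7}  B2 = {2, 4, 5, 6}  B3 = {2, 3, 4, 6}  B4 = {1, 2, 4, 6}  B5 = {0, 2, 4, 6}
Tree: B1–B2, B1–B3, B2–B4, B3–B5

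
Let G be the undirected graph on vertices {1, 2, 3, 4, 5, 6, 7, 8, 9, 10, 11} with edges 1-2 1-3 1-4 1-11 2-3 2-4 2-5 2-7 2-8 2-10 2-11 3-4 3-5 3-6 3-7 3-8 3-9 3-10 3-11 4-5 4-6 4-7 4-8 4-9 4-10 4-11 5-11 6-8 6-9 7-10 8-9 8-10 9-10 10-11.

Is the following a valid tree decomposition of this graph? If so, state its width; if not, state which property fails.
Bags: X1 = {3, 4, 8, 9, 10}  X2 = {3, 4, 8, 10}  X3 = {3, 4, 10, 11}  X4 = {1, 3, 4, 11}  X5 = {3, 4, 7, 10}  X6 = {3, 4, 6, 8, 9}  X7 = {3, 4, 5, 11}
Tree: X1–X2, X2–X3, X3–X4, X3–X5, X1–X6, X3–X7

No — vertex 2 appears in no bag.

A tree decomposition must satisfy three properties: every vertex lies in some bag; for every edge, both endpoints lie together in some bag; and for every vertex, the bags containing it form a connected subtree. Here vertex 2 appears in no bag, so the decomposition is invalid.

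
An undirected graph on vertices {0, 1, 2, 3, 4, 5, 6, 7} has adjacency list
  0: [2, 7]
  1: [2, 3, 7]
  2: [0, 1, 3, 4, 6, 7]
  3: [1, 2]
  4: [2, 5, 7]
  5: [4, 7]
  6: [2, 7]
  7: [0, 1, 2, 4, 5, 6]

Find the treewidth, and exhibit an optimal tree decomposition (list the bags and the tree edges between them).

The largest bag has 3 vertices, giving width 2; this decomposition certifies tw(G) ≤ 2. Conversely, {1, 2, 3} is a clique of size 3, and the vertices of any clique must share a bag in every tree decomposition; so some bag has ≥ 3 vertices and tw(G) ≥ 2. Hence tw(G) = 2 exactly.

Treewidth 2.
One such decomposition:
Bags: B1 = {0, 2, 7}  B2 = {2, 4, 7}  B3 = {1, 2, 7}  B4 = {2, 6, 7}  B5 = {1, 2, 3}  B6 = {4, 5, 7}
Tree: B1–B2, B1–B3, B1–B4, B3–B5, B2–B6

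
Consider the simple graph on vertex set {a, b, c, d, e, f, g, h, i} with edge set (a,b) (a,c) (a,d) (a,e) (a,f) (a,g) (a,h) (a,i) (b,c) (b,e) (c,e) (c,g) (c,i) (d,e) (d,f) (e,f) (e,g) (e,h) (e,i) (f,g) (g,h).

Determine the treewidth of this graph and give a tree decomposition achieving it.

Treewidth 3.
Bags: B1 = {a, b, c, e}  B2 = {a, c, e, g}  B3 = {a, e, f, g}  B4 = {a, e, g, h}  B5 = {a, c, e, i}  B6 = {a, d, e, f}
Tree: B1–B2, B2–B3, B3–B4, B1–B5, B3–B6

Each bag holds 4 vertices, so the decomposition has width 3, which upper-bounds the treewidth. For the lower bound, the 4 vertices {a, d, e, f} are pairwise adjacent, and any tree decomposition puts a clique entirely inside one bag — forcing width ≥ 3. Combining the bounds, tw(G) = 3.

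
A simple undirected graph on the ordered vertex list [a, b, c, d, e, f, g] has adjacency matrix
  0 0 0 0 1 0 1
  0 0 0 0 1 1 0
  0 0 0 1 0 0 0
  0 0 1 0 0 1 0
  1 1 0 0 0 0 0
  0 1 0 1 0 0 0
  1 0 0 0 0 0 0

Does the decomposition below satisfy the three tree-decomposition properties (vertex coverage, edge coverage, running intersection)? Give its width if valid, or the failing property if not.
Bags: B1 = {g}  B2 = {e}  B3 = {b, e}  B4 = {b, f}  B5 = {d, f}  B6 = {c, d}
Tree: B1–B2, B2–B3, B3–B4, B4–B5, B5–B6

No — vertex a appears in no bag.

A tree decomposition must satisfy three properties: every vertex lies in some bag; for every edge, both endpoints lie together in some bag; and for every vertex, the bags containing it form a connected subtree. Here vertex a appears in no bag, so the decomposition is invalid.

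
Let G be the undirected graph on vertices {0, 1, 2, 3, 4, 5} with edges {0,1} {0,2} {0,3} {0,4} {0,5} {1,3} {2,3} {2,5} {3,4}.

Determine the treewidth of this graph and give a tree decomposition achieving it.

Treewidth 2.
Bags: B1 = {0, 1, 3}  B2 = {0, 2, 3}  B3 = {0, 2, 5}  B4 = {0, 3, 4}
Tree: B1–B2, B2–B3, B1–B4

Every bag has size at most 3, so the width is 3 − 1 = 2 and tw(G) ≤ 2. For the lower bound, the 3 vertices {0, 1, 3} are pairwise adjacent, and any tree decomposition puts a clique entirely inside one bag — forcing width ≥ 2. Hence tw(G) = 2 exactly.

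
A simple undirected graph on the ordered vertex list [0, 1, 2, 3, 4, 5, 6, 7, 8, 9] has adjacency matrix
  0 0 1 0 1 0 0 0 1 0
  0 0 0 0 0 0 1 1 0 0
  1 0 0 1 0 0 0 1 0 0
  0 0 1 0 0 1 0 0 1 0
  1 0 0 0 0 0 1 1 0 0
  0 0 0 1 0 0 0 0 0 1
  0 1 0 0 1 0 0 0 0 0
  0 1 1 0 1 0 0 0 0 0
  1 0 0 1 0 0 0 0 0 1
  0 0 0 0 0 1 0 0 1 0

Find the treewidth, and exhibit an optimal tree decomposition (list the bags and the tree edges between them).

Treewidth 2.
One optimal decomposition is:
Bags: B1 = {1, 6, 7}  B2 = {4, 6, 7}  B3 = {2, 4, 7}  B4 = {0, 2, 4}  B5 = {0, 2, 3}  B6 = {0, 3, 8}  B7 = {3, 5, 8}  B8 = {5, 8, 9}
Tree: B1–B2, B2–B3, B3–B4, B4–B5, B5–B6, B6–B7, B7–B8

Each bag holds 3 vertices, so the decomposition has width 2, which upper-bounds the treewidth. The edges 1–6–4–7–1 form a cycle, so G is not a tree and its treewidth is at least 2. The upper and lower bounds meet at 2, so that is the treewidth.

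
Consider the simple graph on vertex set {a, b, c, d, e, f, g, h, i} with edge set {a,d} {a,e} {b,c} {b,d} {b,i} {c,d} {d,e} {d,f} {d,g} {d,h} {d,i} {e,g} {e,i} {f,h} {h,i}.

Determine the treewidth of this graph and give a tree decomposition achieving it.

Every bag has size at most 3, so the width is 3 − 1 = 2 and tw(G) ≤ 2. For the lower bound, the 3 vertices {d, f, h} are pairwise adjacent, and any tree decomposition puts a clique entirely inside one bag — forcing width ≥ 2. Therefore the treewidth is 2.

Treewidth 2.
One optimal decomposition is:
Bags: B1 = {d, e, i}  B2 = {a, d, e}  B3 = {d, h, i}  B4 = {b, d, i}  B5 = {b, c, d}  B6 = {d, f, h}  B7 = {d, e, g}
Tree: B1–B2, B1–B3, B1–B4, B4–B5, B3–B6, B2–B7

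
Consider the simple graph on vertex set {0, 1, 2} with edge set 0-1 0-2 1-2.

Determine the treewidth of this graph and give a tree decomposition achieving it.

A single bag containing all 3 vertices is trivially a valid decomposition of width 2. Conversely, {0, 1, 2} is a clique of size 3, and the vertices of any clique must share a bag in every tree decomposition; so some bag has ≥ 3 vertices and tw(G) ≥ 2. The upper and lower bounds meet at 2, so that is the treewidth.

Treewidth 2.
Bags: B1 = {0, 1, 2}
Tree: (single bag)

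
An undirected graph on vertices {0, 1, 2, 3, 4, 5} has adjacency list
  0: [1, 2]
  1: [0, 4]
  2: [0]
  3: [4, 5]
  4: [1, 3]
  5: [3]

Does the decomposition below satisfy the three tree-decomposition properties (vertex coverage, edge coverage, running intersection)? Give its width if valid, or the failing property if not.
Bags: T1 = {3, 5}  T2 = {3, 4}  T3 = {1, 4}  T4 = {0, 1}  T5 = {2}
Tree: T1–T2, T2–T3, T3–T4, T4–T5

A tree decomposition must satisfy three properties: every vertex lies in some bag; for every edge, both endpoints lie together in some bag; and for every vertex, the bags containing it form a connected subtree. Here edge (0,2) lies in no bag, so the decomposition is invalid.

No — edge (0,2) lies in no bag.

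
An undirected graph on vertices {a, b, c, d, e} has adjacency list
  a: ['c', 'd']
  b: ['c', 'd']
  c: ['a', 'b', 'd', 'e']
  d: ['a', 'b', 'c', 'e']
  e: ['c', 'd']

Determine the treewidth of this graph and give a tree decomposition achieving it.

Treewidth 2.
One such decomposition:
Bags: B1 = {a, c, d}  B2 = {b, c, d}  B3 = {c, d, e}
Tree: B1–B2, B2–B3

The largest bag has 3 vertices, giving width 2; this decomposition certifies tw(G) ≤ 2. On the other hand G contains the 3-clique {c, d, e}. A clique must lie in a single bag of any decomposition, so no decomposition can have width below 2. Combining the bounds, tw(G) = 2.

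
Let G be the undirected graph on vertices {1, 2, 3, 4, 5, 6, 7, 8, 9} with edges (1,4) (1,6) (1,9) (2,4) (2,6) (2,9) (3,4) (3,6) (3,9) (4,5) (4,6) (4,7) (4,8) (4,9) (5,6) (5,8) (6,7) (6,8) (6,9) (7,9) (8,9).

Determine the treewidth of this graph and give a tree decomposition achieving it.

Each bag holds 4 vertices, so the decomposition has width 3, which upper-bounds the treewidth. Conversely, {1, 4, 6, 9} is a clique of size 4, and the vertices of any clique must share a bag in every tree decomposition; so some bag has ≥ 4 vertices and tw(G) ≥ 3. Hence tw(G) = 3 exactly.

Treewidth 3.
One such decomposition:
Bags: B1 = {2, 4, 6, 9}  B2 = {4, 6, 7, 9}  B3 = {4, 6, 8, 9}  B4 = {4, 5, 6, 8}  B5 = {3, 4, 6, 9}  B6 = {1, 4, 6, 9}
Tree: B1–B2, B2–B3, B3–B4, B2–B5, B2–B6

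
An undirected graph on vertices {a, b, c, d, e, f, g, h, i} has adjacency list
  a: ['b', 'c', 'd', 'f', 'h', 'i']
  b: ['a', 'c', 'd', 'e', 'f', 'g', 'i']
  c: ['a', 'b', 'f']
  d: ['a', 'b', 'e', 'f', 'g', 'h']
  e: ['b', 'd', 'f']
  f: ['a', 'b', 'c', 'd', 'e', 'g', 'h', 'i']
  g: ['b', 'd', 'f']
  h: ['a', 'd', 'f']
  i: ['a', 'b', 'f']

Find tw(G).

A width-3 tree decomposition is:
Bags: B1 = {b, d, e, f}  B2 = {a, b, d, f}  B3 = {a, b, f, i}  B4 = {a, b, c, f}  B5 = {a, d, f, h}  B6 = {b, d, f, g}
Tree: B1–B2, B2–B3, B2–B4, B2–B5, B2–B6
Each bag holds 4 vertices, so the decomposition has width 3, which upper-bounds the treewidth. On the other hand G contains the 4-clique {a, d, f, h}. A clique must lie in a single bag of any decomposition, so no decomposition can have width below 3. Hence tw(G) = 3 exactly.

3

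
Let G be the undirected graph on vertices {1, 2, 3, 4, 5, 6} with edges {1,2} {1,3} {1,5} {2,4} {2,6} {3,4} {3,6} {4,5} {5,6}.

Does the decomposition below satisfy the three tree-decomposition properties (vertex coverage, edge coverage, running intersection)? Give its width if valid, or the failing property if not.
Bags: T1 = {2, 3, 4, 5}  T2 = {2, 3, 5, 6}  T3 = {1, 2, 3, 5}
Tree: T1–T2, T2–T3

Every vertex of G appears in some bag (union = {1, 2, 3, 4, 5, 6}); every edge is covered by a bag; and for each vertex v the set of bags containing v is connected in the bag tree. The decomposition is therefore valid. The largest bag has 4 vertices, so the width is 3.

Yes; width 3.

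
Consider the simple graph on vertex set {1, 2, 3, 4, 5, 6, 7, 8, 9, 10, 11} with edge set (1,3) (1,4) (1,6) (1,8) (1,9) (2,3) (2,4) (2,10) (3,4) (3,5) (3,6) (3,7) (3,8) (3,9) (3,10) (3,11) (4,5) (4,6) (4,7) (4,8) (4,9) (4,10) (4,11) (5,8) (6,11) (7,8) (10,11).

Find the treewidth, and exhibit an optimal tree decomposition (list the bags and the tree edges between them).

Treewidth 3.
One optimal decomposition is:
Bags: B1 = {1, 3, 4, 6}  B2 = {3, 4, 6, 11}  B3 = {3, 4, 10, 11}  B4 = {1, 3, 4, 9}  B5 = {2, 3, 4, 10}  B6 = {1, 3, 4, 8}  B7 = {3, 4, 5, 8}  B8 = {3, 4, 7, 8}
Tree: B1–B2, B2–B3, B1–B4, B3–B5, B1–B6, B6–B7, B7–B8

The largest bag has 4 vertices, giving width 3; this decomposition certifies tw(G) ≤ 3. For the lower bound, the 4 vertices {1, 3, 4, 8} are pairwise adjacent, and any tree decomposition puts a clique entirely inside one bag — forcing width ≥ 3. Combining the bounds, tw(G) = 3.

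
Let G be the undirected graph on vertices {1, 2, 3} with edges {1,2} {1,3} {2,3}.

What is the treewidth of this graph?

A width-2 tree decomposition is:
Bags: B1 = {1, 2, 3}
Tree: (single bag)
With just one bag of size 3, the width is 3 − 1 = 2, so tw(G) ≤ 2. Conversely, {1, 2, 3} is a clique of size 3, and the vertices of any clique must share a bag in every tree decomposition; so some bag has ≥ 3 vertices and tw(G) ≥ 2. The upper and lower bounds meet at 2, so that is the treewidth.

2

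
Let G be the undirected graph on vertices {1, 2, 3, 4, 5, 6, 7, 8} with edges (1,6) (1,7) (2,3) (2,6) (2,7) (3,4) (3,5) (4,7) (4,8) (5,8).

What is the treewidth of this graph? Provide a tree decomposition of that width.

Every bag has size at most 3, so the width is 3 − 1 = 2 and tw(G) ≤ 2. For the lower bound, G contains the cycle 6–1–7–2–6, so G is not a forest; only forests have treewidth ≤ 1, hence tw(G) ≥ 2. The upper and lower bounds meet at 2, so that is the treewidth.

Treewidth 2.
One optimal decomposition is:
Bags: B1 = {1, 2, 6}  B2 = {1, 2, 7}  B3 = {2, 3, 7}  B4 = {3, 4, 7}  B5 = {3, 4, 5}  B6 = {4, 5, 8}
Tree: B1–B2, B2–B3, B3–B4, B4–B5, B5–B6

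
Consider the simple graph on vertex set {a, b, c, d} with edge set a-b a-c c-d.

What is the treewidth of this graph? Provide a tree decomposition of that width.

Treewidth 1.
One optimal decomposition is:
Bags: B1 = {c, d}  B2 = {a, c}  B3 = {a, b}
Tree: B1–B2, B2–B3

Each bag holds 2 vertices, so the decomposition has width 1, which upper-bounds the treewidth. Since G has at least one edge (e.g. c–d), it is not an edgeless graph, so tw(G) ≥ 1. Hence tw(G) = 1 exactly.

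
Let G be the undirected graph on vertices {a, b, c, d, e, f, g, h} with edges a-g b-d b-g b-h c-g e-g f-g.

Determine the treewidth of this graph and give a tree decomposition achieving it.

Each bag holds 2 vertices, so the decomposition has width 1, which upper-bounds the treewidth. Any graph with an edge has treewidth ≥ 1, and G has the edge g–c. Hence tw(G) = 1 exactly.

Treewidth 1.
One such decomposition:
Bags: B1 = {c, g}  B2 = {a, g}  B3 = {b, g}  B4 = {f, g}  B5 = {b, h}  B6 = {e, g}  B7 = {b, d}
Tree: B1–B2, B2–B3, B2–B4, B3–B5, B3–B6, B3–B7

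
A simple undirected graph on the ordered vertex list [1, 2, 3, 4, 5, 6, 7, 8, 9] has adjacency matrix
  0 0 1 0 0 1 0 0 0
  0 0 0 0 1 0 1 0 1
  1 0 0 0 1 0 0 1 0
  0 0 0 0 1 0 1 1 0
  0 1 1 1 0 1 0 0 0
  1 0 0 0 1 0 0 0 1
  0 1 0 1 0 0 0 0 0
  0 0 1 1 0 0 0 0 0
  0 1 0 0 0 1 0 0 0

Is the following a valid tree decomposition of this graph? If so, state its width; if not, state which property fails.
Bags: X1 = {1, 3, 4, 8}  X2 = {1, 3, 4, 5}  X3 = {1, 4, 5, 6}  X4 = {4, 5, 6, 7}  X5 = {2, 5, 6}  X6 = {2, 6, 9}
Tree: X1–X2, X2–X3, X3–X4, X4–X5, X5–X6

No — edge (7,2) lies in no bag.

A tree decomposition must satisfy three properties: every vertex lies in some bag; for every edge, both endpoints lie together in some bag; and for every vertex, the bags containing it form a connected subtree. Here edge (7,2) lies in no bag, so the decomposition is invalid.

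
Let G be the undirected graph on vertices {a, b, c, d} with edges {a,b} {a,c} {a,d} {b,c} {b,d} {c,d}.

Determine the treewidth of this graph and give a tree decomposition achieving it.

With just one bag of size 4, the width is 4 − 1 = 3, so tw(G) ≤ 3. On the other hand G contains the 4-clique {a, b, c, d}. A clique must lie in a single bag of any decomposition, so no decomposition can have width below 3. Hence tw(G) = 3 exactly.

Treewidth 3.
One such decomposition:
Bags: B1 = {a, b, c, d}
Tree: (single bag)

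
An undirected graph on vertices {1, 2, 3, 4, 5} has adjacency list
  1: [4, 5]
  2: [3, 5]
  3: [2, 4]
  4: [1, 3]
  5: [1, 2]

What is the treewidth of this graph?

2

A width-2 tree decomposition is:
Bags: B1 = {1, 2, 5}  B2 = {1, 2, 4}  B3 = {2, 3, 4}
Tree: B1–B2, B2–B3
The largest bag has 3 vertices, giving width 2; this decomposition certifies tw(G) ≤ 2. Since 2–5–1–4–3–2 is a cycle in G, G is not acyclic. Forests are exactly the graphs of treewidth ≤ 1, so tw(G) ≥ 2. Combining the bounds, tw(G) = 2.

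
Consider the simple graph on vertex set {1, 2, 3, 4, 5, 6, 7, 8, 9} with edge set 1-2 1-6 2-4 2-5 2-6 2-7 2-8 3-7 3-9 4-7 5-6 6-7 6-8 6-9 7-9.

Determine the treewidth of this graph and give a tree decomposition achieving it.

Treewidth 2.
Bags: B1 = {6, 7, 9}  B2 = {2, 6, 7}  B3 = {2, 6, 8}  B4 = {1, 2, 6}  B5 = {2, 5, 6}  B6 = {3, 7, 9}  B7 = {2, 4, 7}
Tree: B1–B2, B2–B3, B2–B4, B3–B5, B1–B6, B2–B7

Each bag holds 3 vertices, so the decomposition has width 2, which upper-bounds the treewidth. On the other hand G contains the 3-clique {3, 7, 9}. A clique must lie in a single bag of any decomposition, so no decomposition can have width below 2. Combining the bounds, tw(G) = 2.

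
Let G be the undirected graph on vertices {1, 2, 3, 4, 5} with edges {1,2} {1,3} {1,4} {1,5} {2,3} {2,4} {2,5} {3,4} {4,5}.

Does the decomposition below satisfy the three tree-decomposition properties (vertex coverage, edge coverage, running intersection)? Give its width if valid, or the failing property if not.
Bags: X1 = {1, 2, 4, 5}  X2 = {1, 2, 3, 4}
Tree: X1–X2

Vertex coverage: the bags together contain {1, 2, 3, 4, 5}, the full vertex set. Edge coverage: each edge of G has both endpoints in at least one bag. Running intersection: for every vertex, the bags containing it form a connected subtree. All three properties hold, so this is a valid tree decomposition of width max|bag| − 1 = 3, and hence tw(G) ≤ 3.

Yes; width 3.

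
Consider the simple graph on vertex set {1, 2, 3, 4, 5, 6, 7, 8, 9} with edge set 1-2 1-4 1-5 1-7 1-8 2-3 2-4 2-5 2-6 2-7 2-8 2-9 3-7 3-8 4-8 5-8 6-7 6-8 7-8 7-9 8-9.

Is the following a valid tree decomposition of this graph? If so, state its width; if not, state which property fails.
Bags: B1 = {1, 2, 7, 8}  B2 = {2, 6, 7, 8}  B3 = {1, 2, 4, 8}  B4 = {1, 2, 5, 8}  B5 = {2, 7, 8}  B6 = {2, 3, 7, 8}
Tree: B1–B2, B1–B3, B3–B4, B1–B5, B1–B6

A tree decomposition must satisfy three properties: every vertex lies in some bag; for every edge, both endpoints lie together in some bag; and for every vertex, the bags containing it form a connected subtree. Here vertex 9 appears in no bag, so the decomposition is invalid.

No — vertex 9 appears in no bag.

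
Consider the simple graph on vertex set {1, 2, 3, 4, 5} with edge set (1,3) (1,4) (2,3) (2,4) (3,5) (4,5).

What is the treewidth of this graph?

2

A width-2 tree decomposition is:
Bags: B1 = {3, 4, 5}  B2 = {2, 3, 4}  B3 = {1, 3, 4}
Tree: B1–B2, B2–B3
Each bag holds 3 vertices, so the decomposition has width 2, which upper-bounds the treewidth. The edges 3–5–4–2–3 form a cycle, so G is not a tree and its treewidth is at least 2. Combining the bounds, tw(G) = 2.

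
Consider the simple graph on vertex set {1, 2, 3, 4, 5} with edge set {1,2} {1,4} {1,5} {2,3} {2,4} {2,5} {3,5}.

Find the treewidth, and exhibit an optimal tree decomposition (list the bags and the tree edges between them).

The largest bag has 3 vertices, giving width 2; this decomposition certifies tw(G) ≤ 2. For the lower bound, the 3 vertices {1, 2, 4} are pairwise adjacent, and any tree decomposition puts a clique entirely inside one bag — forcing width ≥ 2. The upper and lower bounds meet at 2, so that is the treewidth.

Treewidth 2.
One such decomposition:
Bags: B1 = {2, 3, 5}  B2 = {1, 2, 5}  B3 = {1, 2, 4}
Tree: B1–B2, B2–B3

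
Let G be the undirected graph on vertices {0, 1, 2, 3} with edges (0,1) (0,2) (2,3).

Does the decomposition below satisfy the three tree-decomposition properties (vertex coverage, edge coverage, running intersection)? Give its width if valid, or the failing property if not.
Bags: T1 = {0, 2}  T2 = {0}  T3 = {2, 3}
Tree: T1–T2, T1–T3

A tree decomposition must satisfy three properties: every vertex lies in some bag; for every edge, both endpoints lie together in some bag; and for every vertex, the bags containing it form a connected subtree. Here vertex 1 appears in no bag, so the decomposition is invalid.

No — vertex 1 appears in no bag.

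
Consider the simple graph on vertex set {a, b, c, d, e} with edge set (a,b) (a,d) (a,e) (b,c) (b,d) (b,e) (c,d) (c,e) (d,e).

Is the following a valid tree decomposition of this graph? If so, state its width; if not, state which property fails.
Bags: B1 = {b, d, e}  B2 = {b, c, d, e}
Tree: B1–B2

No — vertex a appears in no bag.

A tree decomposition must satisfy three properties: every vertex lies in some bag; for every edge, both endpoints lie together in some bag; and for every vertex, the bags containing it form a connected subtree. Here vertex a appears in no bag, so the decomposition is invalid.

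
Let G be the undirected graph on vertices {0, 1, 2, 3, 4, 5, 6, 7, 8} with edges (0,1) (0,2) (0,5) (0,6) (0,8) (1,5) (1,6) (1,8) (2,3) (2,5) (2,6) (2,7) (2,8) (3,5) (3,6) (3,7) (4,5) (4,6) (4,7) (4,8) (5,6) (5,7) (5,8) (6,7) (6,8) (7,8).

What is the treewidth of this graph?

A width-4 tree decomposition is:
Bags: B1 = {2, 5, 6, 7, 8}  B2 = {4, 5, 6, 7, 8}  B3 = {2, 3, 5, 6, 7}  B4 = {0, 2, 5, 6, 8}  B5 = {0, 1, 5, 6, 8}
Tree: B1–B2, B1–B3, B1–B4, B4–B5
Every bag has size at most 5, so the width is 5 − 1 = 4 and tw(G) ≤ 4. For the lower bound, the 5 vertices {0, 1, 5, 6, 8} are pairwise adjacent, and any tree decomposition puts a clique entirely inside one bag — forcing width ≥ 4. The upper and lower bounds meet at 4, so that is the treewidth.

4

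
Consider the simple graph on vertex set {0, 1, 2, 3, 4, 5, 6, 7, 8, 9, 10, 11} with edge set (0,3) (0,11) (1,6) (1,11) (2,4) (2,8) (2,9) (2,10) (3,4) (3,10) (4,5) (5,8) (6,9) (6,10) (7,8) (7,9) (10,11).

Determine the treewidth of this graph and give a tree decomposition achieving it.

Each bag holds 4 vertices, so the decomposition has width 3, which upper-bounds the treewidth. For the lower bound: the 4 vertex sets {5,7,8}, {9}, {2}, {3,4,6,10} are disjoint, each induces a connected subgraph, and every pair is joined by at least one edge of G. Contracting each set to a single vertex therefore yields K_{4} as a minor, and since treewidth is minor-monotone, tw(G) ≥ tw(K_{4}) = 3. The upper and lower bounds meet at 3, so that is the treewidth.

Treewidth 3.
One optimal decomposition is:
Bags: B1 = {5, 7, 8, 9}  B2 = {2, 5, 8, 9}  B3 = {2, 4, 5, 9}  B4 = {2, 4, 6, 9}  B5 = {2, 4, 6, 10}  B6 = {3, 4, 6, 10}  B7 = {1, 3, 6, 10}  B8 = {1, 3, 10, 11}  B9 = {0, 1, 3, 11}
Tree: B1–B2, B2–B3, B3–B4, B4–B5, B5–B6, B6–B7, B7–B8, B8–B9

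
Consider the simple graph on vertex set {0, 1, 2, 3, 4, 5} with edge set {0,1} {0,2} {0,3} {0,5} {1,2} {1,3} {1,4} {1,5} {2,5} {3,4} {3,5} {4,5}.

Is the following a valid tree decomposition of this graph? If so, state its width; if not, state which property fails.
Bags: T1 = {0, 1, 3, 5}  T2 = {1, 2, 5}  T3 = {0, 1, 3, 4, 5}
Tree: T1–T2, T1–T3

No — edge (0,2) lies in no bag.

A tree decomposition must satisfy three properties: every vertex lies in some bag; for every edge, both endpoints lie together in some bag; and for every vertex, the bags containing it form a connected subtree. Here edge (0,2) lies in no bag, so the decomposition is invalid.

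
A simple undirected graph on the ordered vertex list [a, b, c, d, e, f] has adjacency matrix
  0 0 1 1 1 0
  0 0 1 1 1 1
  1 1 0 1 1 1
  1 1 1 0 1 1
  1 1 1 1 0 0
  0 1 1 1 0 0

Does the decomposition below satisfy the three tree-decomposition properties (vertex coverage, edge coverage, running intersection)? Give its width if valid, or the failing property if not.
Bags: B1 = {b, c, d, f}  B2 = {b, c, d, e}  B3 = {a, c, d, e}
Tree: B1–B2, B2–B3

Checking the three conditions: (i) the bags cover all of {a, b, c, d, e, f}; (ii) for each edge, some bag contains both endpoints; (iii) the bags containing any fixed vertex form a subtree. All hold, so the decomposition is valid with width 4 − 1 = 3.

Yes; width 3.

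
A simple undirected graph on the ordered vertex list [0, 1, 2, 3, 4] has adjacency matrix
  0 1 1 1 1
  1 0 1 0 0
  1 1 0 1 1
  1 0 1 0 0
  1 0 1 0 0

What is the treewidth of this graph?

2

A width-2 tree decomposition is:
Bags: B1 = {0, 2, 4}  B2 = {0, 2, 3}  B3 = {0, 1, 2}
Tree: B1–B2, B1–B3
Every bag has size at most 3, so the width is 3 − 1 = 2 and tw(G) ≤ 2. For the lower bound, the 3 vertices {0, 1, 2} are pairwise adjacent, and any tree decomposition puts a clique entirely inside one bag — forcing width ≥ 2. Combining the bounds, tw(G) = 2.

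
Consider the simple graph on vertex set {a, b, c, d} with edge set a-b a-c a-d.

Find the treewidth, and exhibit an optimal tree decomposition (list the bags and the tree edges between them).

Treewidth 1.
Bags: B1 = {a, b}  B2 = {a, c}  B3 = {a, d}
Tree: B1–B2, B1–B3

Every bag has size at most 2, so the width is 2 − 1 = 1 and tw(G) ≤ 1. Any graph with an edge has treewidth ≥ 1, and G has the edge b–a. Therefore the treewidth is 1.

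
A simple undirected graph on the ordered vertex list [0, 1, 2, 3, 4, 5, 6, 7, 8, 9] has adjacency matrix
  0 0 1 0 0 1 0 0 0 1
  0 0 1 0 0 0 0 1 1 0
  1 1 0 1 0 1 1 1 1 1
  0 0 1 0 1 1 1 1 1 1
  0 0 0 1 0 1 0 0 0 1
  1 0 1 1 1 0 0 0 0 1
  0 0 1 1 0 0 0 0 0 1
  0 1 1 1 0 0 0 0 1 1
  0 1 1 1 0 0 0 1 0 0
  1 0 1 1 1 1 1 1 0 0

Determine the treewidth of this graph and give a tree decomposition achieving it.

Treewidth 3.
Bags: B1 = {2, 3, 5, 9}  B2 = {3, 4, 5, 9}  B3 = {0, 2, 5, 9}  B4 = {2, 3, 6, 9}  B5 = {2, 3, 7, 9}  B6 = {2, 3, 7, 8}  B7 = {1, 2, 7, 8}
Tree: B1–B2, B1–B3, B1–B4, B1–B5, B5–B6, B6–B7

Each bag holds 4 vertices, so the decomposition has width 3, which upper-bounds the treewidth. For the lower bound, the 4 vertices {0, 2, 5, 9} are pairwise adjacent, and any tree decomposition puts a clique entirely inside one bag — forcing width ≥ 3. Hence tw(G) = 3 exactly.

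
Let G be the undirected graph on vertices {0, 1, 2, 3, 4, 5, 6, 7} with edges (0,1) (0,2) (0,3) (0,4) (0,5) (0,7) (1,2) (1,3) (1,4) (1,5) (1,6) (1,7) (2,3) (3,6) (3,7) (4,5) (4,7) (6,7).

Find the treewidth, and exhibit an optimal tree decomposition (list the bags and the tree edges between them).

Treewidth 3.
Bags: B1 = {0, 1, 4, 7}  B2 = {0, 1, 3, 7}  B3 = {0, 1, 2, 3}  B4 = {1, 3, 6, 7}  B5 = {0, 1, 4, 5}
Tree: B1–B2, B2–B3, B2–B4, B1–B5

Each bag holds 4 vertices, so the decomposition has width 3, which upper-bounds the treewidth. On the other hand G contains the 4-clique {0, 1, 2, 3}. A clique must lie in a single bag of any decomposition, so no decomposition can have width below 3. Combining the bounds, tw(G) = 3.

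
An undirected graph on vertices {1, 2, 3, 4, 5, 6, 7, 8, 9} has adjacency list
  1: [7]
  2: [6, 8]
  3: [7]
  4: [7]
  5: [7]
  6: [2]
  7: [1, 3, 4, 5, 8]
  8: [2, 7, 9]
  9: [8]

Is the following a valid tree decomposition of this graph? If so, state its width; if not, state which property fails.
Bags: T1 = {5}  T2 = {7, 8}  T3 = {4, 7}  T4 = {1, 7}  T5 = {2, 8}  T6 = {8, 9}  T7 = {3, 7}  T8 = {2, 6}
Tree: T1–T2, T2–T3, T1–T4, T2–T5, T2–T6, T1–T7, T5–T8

No — edge (7,5) lies in no bag.

A tree decomposition must satisfy three properties: every vertex lies in some bag; for every edge, both endpoints lie together in some bag; and for every vertex, the bags containing it form a connected subtree. Here edge (7,5) lies in no bag, so the decomposition is invalid.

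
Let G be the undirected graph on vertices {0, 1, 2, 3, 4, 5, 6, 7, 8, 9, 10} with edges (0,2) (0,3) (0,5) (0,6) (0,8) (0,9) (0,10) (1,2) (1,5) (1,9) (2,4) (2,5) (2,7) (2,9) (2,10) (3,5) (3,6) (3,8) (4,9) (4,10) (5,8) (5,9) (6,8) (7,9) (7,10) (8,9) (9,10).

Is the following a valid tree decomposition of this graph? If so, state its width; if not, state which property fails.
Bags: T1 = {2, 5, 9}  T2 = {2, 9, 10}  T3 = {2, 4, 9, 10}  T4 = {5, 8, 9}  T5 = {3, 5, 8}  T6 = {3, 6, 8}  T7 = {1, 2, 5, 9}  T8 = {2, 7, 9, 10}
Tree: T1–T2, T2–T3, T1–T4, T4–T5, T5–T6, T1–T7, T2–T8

No — vertex 0 appears in no bag.

A tree decomposition must satisfy three properties: every vertex lies in some bag; for every edge, both endpoints lie together in some bag; and for every vertex, the bags containing it form a connected subtree. Here vertex 0 appears in no bag, so the decomposition is invalid.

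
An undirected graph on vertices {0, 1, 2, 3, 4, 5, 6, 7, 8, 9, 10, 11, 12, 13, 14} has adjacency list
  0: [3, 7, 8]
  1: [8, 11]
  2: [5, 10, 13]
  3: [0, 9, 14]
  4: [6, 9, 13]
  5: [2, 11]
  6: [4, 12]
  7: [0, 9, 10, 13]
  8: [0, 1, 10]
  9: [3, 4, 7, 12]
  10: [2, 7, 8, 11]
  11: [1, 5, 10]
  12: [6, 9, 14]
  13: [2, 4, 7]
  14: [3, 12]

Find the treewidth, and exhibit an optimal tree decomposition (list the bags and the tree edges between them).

The largest bag has 4 vertices, giving width 3; this decomposition certifies tw(G) ≤ 3. For the lower bound: the 4 vertex sets {1,5,11}, {2}, {10}, {0,7,8,13} are disjoint, each induces a connected subgraph, and every pair is joined by at least one edge of G. Contracting each set to a single vertex therefore yields K_{4} as a minor, and since treewidth is minor-monotone, tw(G) ≥ tw(K_{4}) = 3. Hence tw(G) = 3 exactly.

Treewidth 3.
One optimal decomposition is:
Bags: B1 = {1, 2, 5, 11}  B2 = {1, 2, 10, 11}  B3 = {1, 2, 8, 10}  B4 = {2, 8, 10, 13}  B5 = {7, 8, 10, 13}  B6 = {0, 7, 8, 13}  B7 = {0, 4, 7, 13}  B8 = {0, 4, 7, 9}  B9 = {0, 3, 4, 9}  B10 = {3, 4, 6, 9}  B11 = {3, 6, 9, 12}  B12 = {3, 6, 12, 14}
Tree: B1–B2, B2–B3, B3–B4, B4–B5, B5–B6, B6–B7, B7–B8, B8–B9, B9–B10, B10–B11, B11–B12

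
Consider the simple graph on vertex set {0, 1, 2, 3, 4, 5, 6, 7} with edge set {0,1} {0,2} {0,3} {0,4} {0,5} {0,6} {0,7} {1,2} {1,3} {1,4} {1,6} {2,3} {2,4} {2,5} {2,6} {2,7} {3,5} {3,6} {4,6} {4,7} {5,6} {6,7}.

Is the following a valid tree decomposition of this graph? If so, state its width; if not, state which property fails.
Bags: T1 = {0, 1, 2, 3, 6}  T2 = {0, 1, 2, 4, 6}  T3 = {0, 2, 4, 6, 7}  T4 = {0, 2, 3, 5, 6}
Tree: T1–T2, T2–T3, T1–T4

Every vertex of G appears in some bag (union = {0, 1, 2, 3, 4, 5, 6, 7}); every edge is covered by a bag; and for each vertex v the set of bags containing v is connected in the bag tree. The decomposition is therefore valid. The largest bag has 5 vertices, so the width is 4.

Yes; width 4.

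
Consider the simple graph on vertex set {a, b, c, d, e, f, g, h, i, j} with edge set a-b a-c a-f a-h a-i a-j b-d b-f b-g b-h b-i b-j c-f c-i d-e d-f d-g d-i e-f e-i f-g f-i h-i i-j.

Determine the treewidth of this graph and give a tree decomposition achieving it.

The largest bag has 4 vertices, giving width 3; this decomposition certifies tw(G) ≤ 3. For the lower bound, the 4 vertices {b, d, f, g} are pairwise adjacent, and any tree decomposition puts a clique entirely inside one bag — forcing width ≥ 3. Hence tw(G) = 3 exactly.

Treewidth 3.
Bags: B1 = {b, d, f, i}  B2 = {a, b, f, i}  B3 = {b, d, f, g}  B4 = {a, b, i, j}  B5 = {a, b, h, i}  B6 = {d, e, f, i}  B7 = {a, c, f, i}
Tree: B1–B2, B1–B3, B2–B4, B2–B5, B1–B6, B2–B7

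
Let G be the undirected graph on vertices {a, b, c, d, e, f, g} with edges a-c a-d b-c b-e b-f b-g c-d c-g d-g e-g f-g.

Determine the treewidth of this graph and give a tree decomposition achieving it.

Treewidth 2.
Bags: B1 = {b, c, g}  B2 = {b, e, g}  B3 = {c, d, g}  B4 = {a, c, d}  B5 = {b, f, g}
Tree: B1–B2, B1–B3, B3–B4, B2–B5

The largest bag has 3 vertices, giving width 2; this decomposition certifies tw(G) ≤ 2. Conversely, {c, d, g} is a clique of size 3, and the vertices of any clique must share a bag in every tree decomposition; so some bag has ≥ 3 vertices and tw(G) ≥ 2. Combining the bounds, tw(G) = 2.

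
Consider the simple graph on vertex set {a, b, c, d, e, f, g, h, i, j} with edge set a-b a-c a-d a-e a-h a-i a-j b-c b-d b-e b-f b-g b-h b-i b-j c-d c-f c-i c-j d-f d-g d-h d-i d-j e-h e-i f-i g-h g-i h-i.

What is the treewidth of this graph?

4

A width-4 tree decomposition is:
Bags: B1 = {a, b, d, h, i}  B2 = {a, b, e, h, i}  B3 = {b, d, g, h, i}  B4 = {a, b, c, d, i}  B5 = {b, c, d, f, i}  B6 = {a, b, c, d, j}
Tree: B1–B2, B1–B3, B1–B4, B4–B5, B4–B6
The largest bag has 5 vertices, giving width 4; this decomposition certifies tw(G) ≤ 4. Conversely, {a, b, c, d, j} is a clique of size 5, and the vertices of any clique must share a bag in every tree decomposition; so some bag has ≥ 5 vertices and tw(G) ≥ 4. Therefore the treewidth is 4.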